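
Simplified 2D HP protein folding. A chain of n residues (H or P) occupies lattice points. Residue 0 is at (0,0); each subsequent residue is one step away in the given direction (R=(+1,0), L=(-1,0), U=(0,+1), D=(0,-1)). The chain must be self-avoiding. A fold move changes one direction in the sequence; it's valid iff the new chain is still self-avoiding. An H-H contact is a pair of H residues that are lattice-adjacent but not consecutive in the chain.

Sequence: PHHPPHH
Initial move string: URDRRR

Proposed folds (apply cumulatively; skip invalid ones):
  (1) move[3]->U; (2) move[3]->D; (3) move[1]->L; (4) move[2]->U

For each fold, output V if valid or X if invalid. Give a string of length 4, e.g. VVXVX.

Answer: XVVX

Derivation:
Initial: URDRRR -> [(0, 0), (0, 1), (1, 1), (1, 0), (2, 0), (3, 0), (4, 0)]
Fold 1: move[3]->U => URDURR INVALID (collision), skipped
Fold 2: move[3]->D => URDDRR VALID
Fold 3: move[1]->L => ULDDRR VALID
Fold 4: move[2]->U => ULUDRR INVALID (collision), skipped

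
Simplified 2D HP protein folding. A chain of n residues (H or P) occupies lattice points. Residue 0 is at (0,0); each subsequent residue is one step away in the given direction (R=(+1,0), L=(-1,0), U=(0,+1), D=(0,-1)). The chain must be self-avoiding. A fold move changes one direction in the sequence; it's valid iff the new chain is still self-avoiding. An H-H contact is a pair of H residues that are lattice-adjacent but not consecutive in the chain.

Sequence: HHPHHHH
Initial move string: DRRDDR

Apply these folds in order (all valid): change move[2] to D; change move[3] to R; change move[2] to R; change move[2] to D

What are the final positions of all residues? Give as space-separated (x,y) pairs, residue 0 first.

Initial moves: DRRDDR
Fold: move[2]->D => DRDDDR (positions: [(0, 0), (0, -1), (1, -1), (1, -2), (1, -3), (1, -4), (2, -4)])
Fold: move[3]->R => DRDRDR (positions: [(0, 0), (0, -1), (1, -1), (1, -2), (2, -2), (2, -3), (3, -3)])
Fold: move[2]->R => DRRRDR (positions: [(0, 0), (0, -1), (1, -1), (2, -1), (3, -1), (3, -2), (4, -2)])
Fold: move[2]->D => DRDRDR (positions: [(0, 0), (0, -1), (1, -1), (1, -2), (2, -2), (2, -3), (3, -3)])

Answer: (0,0) (0,-1) (1,-1) (1,-2) (2,-2) (2,-3) (3,-3)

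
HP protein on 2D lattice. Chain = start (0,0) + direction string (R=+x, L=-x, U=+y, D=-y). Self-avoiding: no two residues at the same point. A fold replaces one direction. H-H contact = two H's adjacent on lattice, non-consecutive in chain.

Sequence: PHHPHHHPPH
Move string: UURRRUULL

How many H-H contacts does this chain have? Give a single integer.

Answer: 0

Derivation:
Positions: [(0, 0), (0, 1), (0, 2), (1, 2), (2, 2), (3, 2), (3, 3), (3, 4), (2, 4), (1, 4)]
No H-H contacts found.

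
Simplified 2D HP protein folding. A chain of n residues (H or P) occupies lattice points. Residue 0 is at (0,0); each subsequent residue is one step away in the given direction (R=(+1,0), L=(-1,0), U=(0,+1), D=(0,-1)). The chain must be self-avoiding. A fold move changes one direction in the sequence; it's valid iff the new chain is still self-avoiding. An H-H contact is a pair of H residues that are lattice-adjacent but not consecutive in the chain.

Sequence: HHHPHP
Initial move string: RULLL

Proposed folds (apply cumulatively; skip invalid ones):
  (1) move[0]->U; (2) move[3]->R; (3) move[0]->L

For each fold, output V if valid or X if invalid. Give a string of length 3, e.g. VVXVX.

Initial: RULLL -> [(0, 0), (1, 0), (1, 1), (0, 1), (-1, 1), (-2, 1)]
Fold 1: move[0]->U => UULLL VALID
Fold 2: move[3]->R => UULRL INVALID (collision), skipped
Fold 3: move[0]->L => LULLL VALID

Answer: VXV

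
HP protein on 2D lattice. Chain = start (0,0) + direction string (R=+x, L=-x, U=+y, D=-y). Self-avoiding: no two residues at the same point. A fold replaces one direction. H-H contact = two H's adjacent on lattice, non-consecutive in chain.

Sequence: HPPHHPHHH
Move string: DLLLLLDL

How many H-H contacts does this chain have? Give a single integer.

Positions: [(0, 0), (0, -1), (-1, -1), (-2, -1), (-3, -1), (-4, -1), (-5, -1), (-5, -2), (-6, -2)]
No H-H contacts found.

Answer: 0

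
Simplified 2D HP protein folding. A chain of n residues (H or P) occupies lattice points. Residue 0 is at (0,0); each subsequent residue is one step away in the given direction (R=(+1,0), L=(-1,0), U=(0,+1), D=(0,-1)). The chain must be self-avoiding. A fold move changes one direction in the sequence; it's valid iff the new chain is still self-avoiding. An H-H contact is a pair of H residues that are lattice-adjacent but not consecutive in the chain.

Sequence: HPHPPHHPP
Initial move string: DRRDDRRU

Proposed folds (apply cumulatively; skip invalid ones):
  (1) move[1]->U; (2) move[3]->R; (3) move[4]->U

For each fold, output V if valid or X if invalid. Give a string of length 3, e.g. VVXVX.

Answer: XVV

Derivation:
Initial: DRRDDRRU -> [(0, 0), (0, -1), (1, -1), (2, -1), (2, -2), (2, -3), (3, -3), (4, -3), (4, -2)]
Fold 1: move[1]->U => DURDDRRU INVALID (collision), skipped
Fold 2: move[3]->R => DRRRDRRU VALID
Fold 3: move[4]->U => DRRRURRU VALID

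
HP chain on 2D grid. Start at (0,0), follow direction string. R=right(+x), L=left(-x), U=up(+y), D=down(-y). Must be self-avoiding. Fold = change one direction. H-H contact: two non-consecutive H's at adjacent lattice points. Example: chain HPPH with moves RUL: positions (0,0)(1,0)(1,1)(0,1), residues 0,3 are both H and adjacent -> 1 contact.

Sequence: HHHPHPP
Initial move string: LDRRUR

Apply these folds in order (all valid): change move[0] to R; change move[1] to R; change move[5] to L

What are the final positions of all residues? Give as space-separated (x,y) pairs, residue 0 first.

Initial moves: LDRRUR
Fold: move[0]->R => RDRRUR (positions: [(0, 0), (1, 0), (1, -1), (2, -1), (3, -1), (3, 0), (4, 0)])
Fold: move[1]->R => RRRRUR (positions: [(0, 0), (1, 0), (2, 0), (3, 0), (4, 0), (4, 1), (5, 1)])
Fold: move[5]->L => RRRRUL (positions: [(0, 0), (1, 0), (2, 0), (3, 0), (4, 0), (4, 1), (3, 1)])

Answer: (0,0) (1,0) (2,0) (3,0) (4,0) (4,1) (3,1)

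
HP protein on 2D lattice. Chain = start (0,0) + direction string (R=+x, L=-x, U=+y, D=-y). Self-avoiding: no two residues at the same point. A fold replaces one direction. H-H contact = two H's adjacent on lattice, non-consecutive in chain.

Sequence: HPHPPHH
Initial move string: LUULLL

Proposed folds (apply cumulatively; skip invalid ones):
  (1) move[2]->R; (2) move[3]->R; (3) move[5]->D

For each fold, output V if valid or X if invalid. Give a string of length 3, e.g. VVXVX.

Initial: LUULLL -> [(0, 0), (-1, 0), (-1, 1), (-1, 2), (-2, 2), (-3, 2), (-4, 2)]
Fold 1: move[2]->R => LURLLL INVALID (collision), skipped
Fold 2: move[3]->R => LUURLL INVALID (collision), skipped
Fold 3: move[5]->D => LUULLD VALID

Answer: XXV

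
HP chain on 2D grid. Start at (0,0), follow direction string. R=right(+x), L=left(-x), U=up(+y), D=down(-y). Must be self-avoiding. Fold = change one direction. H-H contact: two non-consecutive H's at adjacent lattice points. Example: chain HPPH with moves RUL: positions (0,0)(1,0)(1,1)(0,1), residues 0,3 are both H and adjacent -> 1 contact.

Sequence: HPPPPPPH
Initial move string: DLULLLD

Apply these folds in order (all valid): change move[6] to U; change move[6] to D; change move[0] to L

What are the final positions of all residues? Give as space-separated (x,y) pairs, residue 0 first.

Answer: (0,0) (-1,0) (-2,0) (-2,1) (-3,1) (-4,1) (-5,1) (-5,0)

Derivation:
Initial moves: DLULLLD
Fold: move[6]->U => DLULLLU (positions: [(0, 0), (0, -1), (-1, -1), (-1, 0), (-2, 0), (-3, 0), (-4, 0), (-4, 1)])
Fold: move[6]->D => DLULLLD (positions: [(0, 0), (0, -1), (-1, -1), (-1, 0), (-2, 0), (-3, 0), (-4, 0), (-4, -1)])
Fold: move[0]->L => LLULLLD (positions: [(0, 0), (-1, 0), (-2, 0), (-2, 1), (-3, 1), (-4, 1), (-5, 1), (-5, 0)])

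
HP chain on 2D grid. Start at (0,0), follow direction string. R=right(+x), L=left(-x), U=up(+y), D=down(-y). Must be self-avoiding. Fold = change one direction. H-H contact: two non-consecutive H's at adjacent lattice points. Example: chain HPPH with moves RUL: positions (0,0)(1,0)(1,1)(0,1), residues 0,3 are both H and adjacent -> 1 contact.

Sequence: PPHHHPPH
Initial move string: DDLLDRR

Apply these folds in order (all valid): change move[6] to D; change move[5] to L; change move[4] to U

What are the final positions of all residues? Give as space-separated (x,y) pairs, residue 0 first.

Initial moves: DDLLDRR
Fold: move[6]->D => DDLLDRD (positions: [(0, 0), (0, -1), (0, -2), (-1, -2), (-2, -2), (-2, -3), (-1, -3), (-1, -4)])
Fold: move[5]->L => DDLLDLD (positions: [(0, 0), (0, -1), (0, -2), (-1, -2), (-2, -2), (-2, -3), (-3, -3), (-3, -4)])
Fold: move[4]->U => DDLLULD (positions: [(0, 0), (0, -1), (0, -2), (-1, -2), (-2, -2), (-2, -1), (-3, -1), (-3, -2)])

Answer: (0,0) (0,-1) (0,-2) (-1,-2) (-2,-2) (-2,-1) (-3,-1) (-3,-2)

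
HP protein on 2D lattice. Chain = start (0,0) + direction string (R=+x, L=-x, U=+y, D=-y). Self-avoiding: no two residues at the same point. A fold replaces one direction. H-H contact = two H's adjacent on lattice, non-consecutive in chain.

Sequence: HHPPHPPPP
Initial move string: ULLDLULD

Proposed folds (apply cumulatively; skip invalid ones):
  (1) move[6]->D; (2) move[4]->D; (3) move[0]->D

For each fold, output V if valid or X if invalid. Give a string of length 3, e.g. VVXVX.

Initial: ULLDLULD -> [(0, 0), (0, 1), (-1, 1), (-2, 1), (-2, 0), (-3, 0), (-3, 1), (-4, 1), (-4, 0)]
Fold 1: move[6]->D => ULLDLUDD INVALID (collision), skipped
Fold 2: move[4]->D => ULLDDULD INVALID (collision), skipped
Fold 3: move[0]->D => DLLDLULD VALID

Answer: XXV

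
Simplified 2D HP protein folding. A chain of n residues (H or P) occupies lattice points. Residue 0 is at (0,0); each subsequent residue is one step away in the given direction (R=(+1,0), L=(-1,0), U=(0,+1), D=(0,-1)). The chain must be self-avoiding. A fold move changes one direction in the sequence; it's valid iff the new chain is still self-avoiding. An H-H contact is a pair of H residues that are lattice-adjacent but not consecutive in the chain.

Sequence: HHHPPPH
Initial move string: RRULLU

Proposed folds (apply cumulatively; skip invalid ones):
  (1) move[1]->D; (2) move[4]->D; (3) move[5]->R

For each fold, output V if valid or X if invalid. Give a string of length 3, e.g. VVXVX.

Initial: RRULLU -> [(0, 0), (1, 0), (2, 0), (2, 1), (1, 1), (0, 1), (0, 2)]
Fold 1: move[1]->D => RDULLU INVALID (collision), skipped
Fold 2: move[4]->D => RRULDU INVALID (collision), skipped
Fold 3: move[5]->R => RRULLR INVALID (collision), skipped

Answer: XXX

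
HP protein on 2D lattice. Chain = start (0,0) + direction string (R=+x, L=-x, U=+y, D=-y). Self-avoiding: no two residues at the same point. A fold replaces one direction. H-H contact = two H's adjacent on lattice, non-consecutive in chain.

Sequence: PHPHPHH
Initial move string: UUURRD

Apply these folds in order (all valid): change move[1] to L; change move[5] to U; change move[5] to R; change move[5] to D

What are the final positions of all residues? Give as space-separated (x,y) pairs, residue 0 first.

Initial moves: UUURRD
Fold: move[1]->L => ULURRD (positions: [(0, 0), (0, 1), (-1, 1), (-1, 2), (0, 2), (1, 2), (1, 1)])
Fold: move[5]->U => ULURRU (positions: [(0, 0), (0, 1), (-1, 1), (-1, 2), (0, 2), (1, 2), (1, 3)])
Fold: move[5]->R => ULURRR (positions: [(0, 0), (0, 1), (-1, 1), (-1, 2), (0, 2), (1, 2), (2, 2)])
Fold: move[5]->D => ULURRD (positions: [(0, 0), (0, 1), (-1, 1), (-1, 2), (0, 2), (1, 2), (1, 1)])

Answer: (0,0) (0,1) (-1,1) (-1,2) (0,2) (1,2) (1,1)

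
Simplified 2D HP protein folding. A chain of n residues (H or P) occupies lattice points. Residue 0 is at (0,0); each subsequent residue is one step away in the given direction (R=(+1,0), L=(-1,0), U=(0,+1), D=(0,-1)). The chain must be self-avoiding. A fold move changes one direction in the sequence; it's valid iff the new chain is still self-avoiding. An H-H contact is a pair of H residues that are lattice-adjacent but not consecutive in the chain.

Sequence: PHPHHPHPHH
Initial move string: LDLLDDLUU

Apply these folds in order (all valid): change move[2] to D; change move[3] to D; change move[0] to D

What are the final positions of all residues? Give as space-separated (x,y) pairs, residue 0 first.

Initial moves: LDLLDDLUU
Fold: move[2]->D => LDDLDDLUU (positions: [(0, 0), (-1, 0), (-1, -1), (-1, -2), (-2, -2), (-2, -3), (-2, -4), (-3, -4), (-3, -3), (-3, -2)])
Fold: move[3]->D => LDDDDDLUU (positions: [(0, 0), (-1, 0), (-1, -1), (-1, -2), (-1, -3), (-1, -4), (-1, -5), (-2, -5), (-2, -4), (-2, -3)])
Fold: move[0]->D => DDDDDDLUU (positions: [(0, 0), (0, -1), (0, -2), (0, -3), (0, -4), (0, -5), (0, -6), (-1, -6), (-1, -5), (-1, -4)])

Answer: (0,0) (0,-1) (0,-2) (0,-3) (0,-4) (0,-5) (0,-6) (-1,-6) (-1,-5) (-1,-4)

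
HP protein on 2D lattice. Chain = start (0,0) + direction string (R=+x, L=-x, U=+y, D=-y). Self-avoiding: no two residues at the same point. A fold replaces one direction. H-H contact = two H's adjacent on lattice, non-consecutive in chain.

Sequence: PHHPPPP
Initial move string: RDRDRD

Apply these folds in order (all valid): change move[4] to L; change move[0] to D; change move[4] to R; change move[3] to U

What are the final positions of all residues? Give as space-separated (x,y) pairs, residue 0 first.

Initial moves: RDRDRD
Fold: move[4]->L => RDRDLD (positions: [(0, 0), (1, 0), (1, -1), (2, -1), (2, -2), (1, -2), (1, -3)])
Fold: move[0]->D => DDRDLD (positions: [(0, 0), (0, -1), (0, -2), (1, -2), (1, -3), (0, -3), (0, -4)])
Fold: move[4]->R => DDRDRD (positions: [(0, 0), (0, -1), (0, -2), (1, -2), (1, -3), (2, -3), (2, -4)])
Fold: move[3]->U => DDRURD (positions: [(0, 0), (0, -1), (0, -2), (1, -2), (1, -1), (2, -1), (2, -2)])

Answer: (0,0) (0,-1) (0,-2) (1,-2) (1,-1) (2,-1) (2,-2)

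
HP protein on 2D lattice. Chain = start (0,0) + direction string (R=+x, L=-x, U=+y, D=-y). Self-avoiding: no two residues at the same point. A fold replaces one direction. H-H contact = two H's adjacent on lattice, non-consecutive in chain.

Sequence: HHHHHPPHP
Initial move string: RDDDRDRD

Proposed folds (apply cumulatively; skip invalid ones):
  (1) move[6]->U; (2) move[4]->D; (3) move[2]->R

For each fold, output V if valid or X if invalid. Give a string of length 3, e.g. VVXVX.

Answer: XVV

Derivation:
Initial: RDDDRDRD -> [(0, 0), (1, 0), (1, -1), (1, -2), (1, -3), (2, -3), (2, -4), (3, -4), (3, -5)]
Fold 1: move[6]->U => RDDDRDUD INVALID (collision), skipped
Fold 2: move[4]->D => RDDDDDRD VALID
Fold 3: move[2]->R => RDRDDDRD VALID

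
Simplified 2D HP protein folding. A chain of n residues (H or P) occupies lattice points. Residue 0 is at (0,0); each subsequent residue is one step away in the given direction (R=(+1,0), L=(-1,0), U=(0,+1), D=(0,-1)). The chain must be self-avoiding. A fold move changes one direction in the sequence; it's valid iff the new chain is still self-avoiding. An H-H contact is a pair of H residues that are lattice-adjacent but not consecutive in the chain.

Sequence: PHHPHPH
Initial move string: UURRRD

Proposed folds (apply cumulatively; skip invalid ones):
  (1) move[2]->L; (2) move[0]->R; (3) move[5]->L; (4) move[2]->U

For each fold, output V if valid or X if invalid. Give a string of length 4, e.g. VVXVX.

Answer: XVXV

Derivation:
Initial: UURRRD -> [(0, 0), (0, 1), (0, 2), (1, 2), (2, 2), (3, 2), (3, 1)]
Fold 1: move[2]->L => UULRRD INVALID (collision), skipped
Fold 2: move[0]->R => RURRRD VALID
Fold 3: move[5]->L => RURRRL INVALID (collision), skipped
Fold 4: move[2]->U => RUURRD VALID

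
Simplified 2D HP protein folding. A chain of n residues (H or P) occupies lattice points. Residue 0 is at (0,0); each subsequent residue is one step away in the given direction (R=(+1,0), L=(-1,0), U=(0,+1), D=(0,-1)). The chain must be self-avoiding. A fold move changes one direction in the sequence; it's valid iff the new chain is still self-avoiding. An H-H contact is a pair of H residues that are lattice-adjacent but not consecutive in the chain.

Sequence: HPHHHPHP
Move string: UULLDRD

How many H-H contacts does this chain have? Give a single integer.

Answer: 1

Derivation:
Positions: [(0, 0), (0, 1), (0, 2), (-1, 2), (-2, 2), (-2, 1), (-1, 1), (-1, 0)]
H-H contact: residue 3 @(-1,2) - residue 6 @(-1, 1)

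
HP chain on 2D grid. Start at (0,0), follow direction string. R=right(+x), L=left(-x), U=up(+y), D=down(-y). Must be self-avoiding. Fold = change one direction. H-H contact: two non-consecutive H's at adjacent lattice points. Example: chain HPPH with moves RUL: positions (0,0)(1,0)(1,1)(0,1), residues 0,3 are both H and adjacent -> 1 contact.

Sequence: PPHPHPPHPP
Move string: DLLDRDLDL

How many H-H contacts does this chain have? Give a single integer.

Answer: 1

Derivation:
Positions: [(0, 0), (0, -1), (-1, -1), (-2, -1), (-2, -2), (-1, -2), (-1, -3), (-2, -3), (-2, -4), (-3, -4)]
H-H contact: residue 4 @(-2,-2) - residue 7 @(-2, -3)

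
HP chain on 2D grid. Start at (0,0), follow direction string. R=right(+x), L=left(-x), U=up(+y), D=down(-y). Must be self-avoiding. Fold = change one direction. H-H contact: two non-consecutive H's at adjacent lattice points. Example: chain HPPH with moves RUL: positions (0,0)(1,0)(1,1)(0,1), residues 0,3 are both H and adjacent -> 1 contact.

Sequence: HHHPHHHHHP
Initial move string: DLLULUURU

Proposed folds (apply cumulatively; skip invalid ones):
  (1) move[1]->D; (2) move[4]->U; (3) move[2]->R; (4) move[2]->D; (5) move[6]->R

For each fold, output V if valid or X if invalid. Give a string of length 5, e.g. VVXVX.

Answer: VVVXV

Derivation:
Initial: DLLULUURU -> [(0, 0), (0, -1), (-1, -1), (-2, -1), (-2, 0), (-3, 0), (-3, 1), (-3, 2), (-2, 2), (-2, 3)]
Fold 1: move[1]->D => DDLULUURU VALID
Fold 2: move[4]->U => DDLUUUURU VALID
Fold 3: move[2]->R => DDRUUUURU VALID
Fold 4: move[2]->D => DDDUUUURU INVALID (collision), skipped
Fold 5: move[6]->R => DDRUUURRU VALID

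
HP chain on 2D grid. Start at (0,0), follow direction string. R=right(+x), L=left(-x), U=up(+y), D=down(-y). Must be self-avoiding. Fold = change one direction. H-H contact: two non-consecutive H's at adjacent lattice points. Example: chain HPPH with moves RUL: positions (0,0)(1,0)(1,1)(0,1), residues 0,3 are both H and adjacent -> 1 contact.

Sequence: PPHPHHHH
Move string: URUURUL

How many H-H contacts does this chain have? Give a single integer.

Positions: [(0, 0), (0, 1), (1, 1), (1, 2), (1, 3), (2, 3), (2, 4), (1, 4)]
H-H contact: residue 4 @(1,3) - residue 7 @(1, 4)

Answer: 1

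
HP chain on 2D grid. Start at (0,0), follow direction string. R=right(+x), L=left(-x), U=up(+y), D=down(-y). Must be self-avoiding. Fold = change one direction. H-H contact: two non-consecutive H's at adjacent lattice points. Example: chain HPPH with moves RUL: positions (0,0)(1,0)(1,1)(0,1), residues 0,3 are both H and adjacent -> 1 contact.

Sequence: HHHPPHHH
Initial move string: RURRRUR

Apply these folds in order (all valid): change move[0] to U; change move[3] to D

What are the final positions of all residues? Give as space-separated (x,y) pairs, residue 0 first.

Answer: (0,0) (0,1) (0,2) (1,2) (1,1) (2,1) (2,2) (3,2)

Derivation:
Initial moves: RURRRUR
Fold: move[0]->U => UURRRUR (positions: [(0, 0), (0, 1), (0, 2), (1, 2), (2, 2), (3, 2), (3, 3), (4, 3)])
Fold: move[3]->D => UURDRUR (positions: [(0, 0), (0, 1), (0, 2), (1, 2), (1, 1), (2, 1), (2, 2), (3, 2)])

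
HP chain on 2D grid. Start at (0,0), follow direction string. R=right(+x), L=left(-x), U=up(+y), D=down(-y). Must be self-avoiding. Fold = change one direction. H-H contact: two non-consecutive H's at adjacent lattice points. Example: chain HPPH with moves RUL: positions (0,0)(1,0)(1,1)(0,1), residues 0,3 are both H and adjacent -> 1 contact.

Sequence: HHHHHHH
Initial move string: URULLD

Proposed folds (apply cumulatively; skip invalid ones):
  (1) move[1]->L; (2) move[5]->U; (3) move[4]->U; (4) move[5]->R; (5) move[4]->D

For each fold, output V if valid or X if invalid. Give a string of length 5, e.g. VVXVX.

Answer: VVVVX

Derivation:
Initial: URULLD -> [(0, 0), (0, 1), (1, 1), (1, 2), (0, 2), (-1, 2), (-1, 1)]
Fold 1: move[1]->L => ULULLD VALID
Fold 2: move[5]->U => ULULLU VALID
Fold 3: move[4]->U => ULULUU VALID
Fold 4: move[5]->R => ULULUR VALID
Fold 5: move[4]->D => ULULDR INVALID (collision), skipped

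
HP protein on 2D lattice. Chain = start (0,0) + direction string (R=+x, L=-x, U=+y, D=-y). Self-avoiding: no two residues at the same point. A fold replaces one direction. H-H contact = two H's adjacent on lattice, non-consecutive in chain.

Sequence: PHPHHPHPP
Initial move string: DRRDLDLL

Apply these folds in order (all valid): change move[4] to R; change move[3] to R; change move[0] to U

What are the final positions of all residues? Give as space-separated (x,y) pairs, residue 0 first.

Answer: (0,0) (0,1) (1,1) (2,1) (3,1) (4,1) (4,0) (3,0) (2,0)

Derivation:
Initial moves: DRRDLDLL
Fold: move[4]->R => DRRDRDLL (positions: [(0, 0), (0, -1), (1, -1), (2, -1), (2, -2), (3, -2), (3, -3), (2, -3), (1, -3)])
Fold: move[3]->R => DRRRRDLL (positions: [(0, 0), (0, -1), (1, -1), (2, -1), (3, -1), (4, -1), (4, -2), (3, -2), (2, -2)])
Fold: move[0]->U => URRRRDLL (positions: [(0, 0), (0, 1), (1, 1), (2, 1), (3, 1), (4, 1), (4, 0), (3, 0), (2, 0)])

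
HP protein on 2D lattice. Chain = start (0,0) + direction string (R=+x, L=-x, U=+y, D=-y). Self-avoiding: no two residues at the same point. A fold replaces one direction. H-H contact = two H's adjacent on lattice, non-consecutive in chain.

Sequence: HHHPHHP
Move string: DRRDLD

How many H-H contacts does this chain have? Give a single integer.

Positions: [(0, 0), (0, -1), (1, -1), (2, -1), (2, -2), (1, -2), (1, -3)]
H-H contact: residue 2 @(1,-1) - residue 5 @(1, -2)

Answer: 1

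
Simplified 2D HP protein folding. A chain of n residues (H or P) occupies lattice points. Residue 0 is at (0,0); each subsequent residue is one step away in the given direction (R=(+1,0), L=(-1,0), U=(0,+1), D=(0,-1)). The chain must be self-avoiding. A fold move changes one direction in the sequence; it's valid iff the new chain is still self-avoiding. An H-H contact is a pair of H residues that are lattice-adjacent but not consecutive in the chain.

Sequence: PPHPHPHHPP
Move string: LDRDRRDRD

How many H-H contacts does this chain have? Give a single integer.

Positions: [(0, 0), (-1, 0), (-1, -1), (0, -1), (0, -2), (1, -2), (2, -2), (2, -3), (3, -3), (3, -4)]
No H-H contacts found.

Answer: 0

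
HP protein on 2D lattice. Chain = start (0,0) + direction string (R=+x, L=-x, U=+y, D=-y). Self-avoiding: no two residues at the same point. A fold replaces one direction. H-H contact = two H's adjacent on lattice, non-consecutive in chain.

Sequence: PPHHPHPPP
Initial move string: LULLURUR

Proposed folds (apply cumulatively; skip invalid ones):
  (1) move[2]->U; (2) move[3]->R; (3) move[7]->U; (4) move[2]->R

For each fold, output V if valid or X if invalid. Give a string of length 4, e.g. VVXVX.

Answer: VVVV

Derivation:
Initial: LULLURUR -> [(0, 0), (-1, 0), (-1, 1), (-2, 1), (-3, 1), (-3, 2), (-2, 2), (-2, 3), (-1, 3)]
Fold 1: move[2]->U => LUULURUR VALID
Fold 2: move[3]->R => LUURURUR VALID
Fold 3: move[7]->U => LUURURUU VALID
Fold 4: move[2]->R => LURRURUU VALID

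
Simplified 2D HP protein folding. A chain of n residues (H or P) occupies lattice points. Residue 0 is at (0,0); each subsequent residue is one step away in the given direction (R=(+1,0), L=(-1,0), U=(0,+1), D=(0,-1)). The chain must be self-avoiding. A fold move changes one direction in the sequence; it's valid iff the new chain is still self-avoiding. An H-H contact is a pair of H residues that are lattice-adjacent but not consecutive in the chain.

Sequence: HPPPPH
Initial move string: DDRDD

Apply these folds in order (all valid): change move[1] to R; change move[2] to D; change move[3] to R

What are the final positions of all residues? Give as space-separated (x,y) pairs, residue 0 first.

Answer: (0,0) (0,-1) (1,-1) (1,-2) (2,-2) (2,-3)

Derivation:
Initial moves: DDRDD
Fold: move[1]->R => DRRDD (positions: [(0, 0), (0, -1), (1, -1), (2, -1), (2, -2), (2, -3)])
Fold: move[2]->D => DRDDD (positions: [(0, 0), (0, -1), (1, -1), (1, -2), (1, -3), (1, -4)])
Fold: move[3]->R => DRDRD (positions: [(0, 0), (0, -1), (1, -1), (1, -2), (2, -2), (2, -3)])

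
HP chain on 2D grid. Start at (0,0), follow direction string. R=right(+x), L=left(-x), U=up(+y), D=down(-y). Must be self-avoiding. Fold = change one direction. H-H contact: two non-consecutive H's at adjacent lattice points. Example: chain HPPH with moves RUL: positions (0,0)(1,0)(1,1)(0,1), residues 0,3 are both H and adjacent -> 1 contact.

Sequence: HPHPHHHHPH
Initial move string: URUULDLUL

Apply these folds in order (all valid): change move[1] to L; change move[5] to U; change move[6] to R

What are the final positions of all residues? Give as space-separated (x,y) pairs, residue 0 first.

Answer: (0,0) (0,1) (-1,1) (-1,2) (-1,3) (-2,3) (-2,4) (-1,4) (-1,5) (-2,5)

Derivation:
Initial moves: URUULDLUL
Fold: move[1]->L => ULUULDLUL (positions: [(0, 0), (0, 1), (-1, 1), (-1, 2), (-1, 3), (-2, 3), (-2, 2), (-3, 2), (-3, 3), (-4, 3)])
Fold: move[5]->U => ULUULULUL (positions: [(0, 0), (0, 1), (-1, 1), (-1, 2), (-1, 3), (-2, 3), (-2, 4), (-3, 4), (-3, 5), (-4, 5)])
Fold: move[6]->R => ULUULURUL (positions: [(0, 0), (0, 1), (-1, 1), (-1, 2), (-1, 3), (-2, 3), (-2, 4), (-1, 4), (-1, 5), (-2, 5)])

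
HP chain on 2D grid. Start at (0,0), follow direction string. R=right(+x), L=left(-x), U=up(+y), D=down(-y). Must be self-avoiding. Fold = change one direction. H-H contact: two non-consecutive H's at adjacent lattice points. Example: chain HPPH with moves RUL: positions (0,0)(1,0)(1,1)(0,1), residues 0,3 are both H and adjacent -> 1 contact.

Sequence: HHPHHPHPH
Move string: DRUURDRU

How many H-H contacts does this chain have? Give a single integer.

Positions: [(0, 0), (0, -1), (1, -1), (1, 0), (1, 1), (2, 1), (2, 0), (3, 0), (3, 1)]
H-H contact: residue 0 @(0,0) - residue 3 @(1, 0)
H-H contact: residue 3 @(1,0) - residue 6 @(2, 0)

Answer: 2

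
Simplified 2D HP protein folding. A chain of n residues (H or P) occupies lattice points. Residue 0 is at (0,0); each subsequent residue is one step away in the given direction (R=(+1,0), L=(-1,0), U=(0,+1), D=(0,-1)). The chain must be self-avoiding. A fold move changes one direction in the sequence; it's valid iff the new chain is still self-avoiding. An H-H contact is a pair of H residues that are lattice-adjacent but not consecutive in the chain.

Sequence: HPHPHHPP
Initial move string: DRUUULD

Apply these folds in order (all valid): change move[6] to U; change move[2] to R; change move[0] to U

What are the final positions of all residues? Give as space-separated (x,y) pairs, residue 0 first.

Answer: (0,0) (0,1) (1,1) (2,1) (2,2) (2,3) (1,3) (1,4)

Derivation:
Initial moves: DRUUULD
Fold: move[6]->U => DRUUULU (positions: [(0, 0), (0, -1), (1, -1), (1, 0), (1, 1), (1, 2), (0, 2), (0, 3)])
Fold: move[2]->R => DRRUULU (positions: [(0, 0), (0, -1), (1, -1), (2, -1), (2, 0), (2, 1), (1, 1), (1, 2)])
Fold: move[0]->U => URRUULU (positions: [(0, 0), (0, 1), (1, 1), (2, 1), (2, 2), (2, 3), (1, 3), (1, 4)])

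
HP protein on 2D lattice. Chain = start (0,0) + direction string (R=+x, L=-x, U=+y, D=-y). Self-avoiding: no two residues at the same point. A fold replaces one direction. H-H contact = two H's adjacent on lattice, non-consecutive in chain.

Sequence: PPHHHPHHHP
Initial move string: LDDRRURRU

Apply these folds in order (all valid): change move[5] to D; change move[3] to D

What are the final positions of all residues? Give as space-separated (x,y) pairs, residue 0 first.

Answer: (0,0) (-1,0) (-1,-1) (-1,-2) (-1,-3) (0,-3) (0,-4) (1,-4) (2,-4) (2,-3)

Derivation:
Initial moves: LDDRRURRU
Fold: move[5]->D => LDDRRDRRU (positions: [(0, 0), (-1, 0), (-1, -1), (-1, -2), (0, -2), (1, -2), (1, -3), (2, -3), (3, -3), (3, -2)])
Fold: move[3]->D => LDDDRDRRU (positions: [(0, 0), (-1, 0), (-1, -1), (-1, -2), (-1, -3), (0, -3), (0, -4), (1, -4), (2, -4), (2, -3)])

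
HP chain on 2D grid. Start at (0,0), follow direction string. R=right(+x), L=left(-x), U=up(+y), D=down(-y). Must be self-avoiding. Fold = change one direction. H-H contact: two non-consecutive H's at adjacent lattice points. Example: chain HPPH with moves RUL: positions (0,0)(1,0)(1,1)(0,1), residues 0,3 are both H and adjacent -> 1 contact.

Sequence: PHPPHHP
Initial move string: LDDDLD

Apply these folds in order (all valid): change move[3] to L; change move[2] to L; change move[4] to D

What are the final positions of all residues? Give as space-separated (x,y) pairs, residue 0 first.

Answer: (0,0) (-1,0) (-1,-1) (-2,-1) (-3,-1) (-3,-2) (-3,-3)

Derivation:
Initial moves: LDDDLD
Fold: move[3]->L => LDDLLD (positions: [(0, 0), (-1, 0), (-1, -1), (-1, -2), (-2, -2), (-3, -2), (-3, -3)])
Fold: move[2]->L => LDLLLD (positions: [(0, 0), (-1, 0), (-1, -1), (-2, -1), (-3, -1), (-4, -1), (-4, -2)])
Fold: move[4]->D => LDLLDD (positions: [(0, 0), (-1, 0), (-1, -1), (-2, -1), (-3, -1), (-3, -2), (-3, -3)])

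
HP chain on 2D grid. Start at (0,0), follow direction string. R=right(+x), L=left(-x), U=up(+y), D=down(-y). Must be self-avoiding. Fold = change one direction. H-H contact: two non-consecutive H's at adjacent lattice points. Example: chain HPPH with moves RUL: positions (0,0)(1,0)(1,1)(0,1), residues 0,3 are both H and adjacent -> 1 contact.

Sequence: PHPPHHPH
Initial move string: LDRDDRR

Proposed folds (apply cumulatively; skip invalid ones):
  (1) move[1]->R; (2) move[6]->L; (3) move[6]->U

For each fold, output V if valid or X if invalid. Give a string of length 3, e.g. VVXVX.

Initial: LDRDDRR -> [(0, 0), (-1, 0), (-1, -1), (0, -1), (0, -2), (0, -3), (1, -3), (2, -3)]
Fold 1: move[1]->R => LRRDDRR INVALID (collision), skipped
Fold 2: move[6]->L => LDRDDRL INVALID (collision), skipped
Fold 3: move[6]->U => LDRDDRU VALID

Answer: XXV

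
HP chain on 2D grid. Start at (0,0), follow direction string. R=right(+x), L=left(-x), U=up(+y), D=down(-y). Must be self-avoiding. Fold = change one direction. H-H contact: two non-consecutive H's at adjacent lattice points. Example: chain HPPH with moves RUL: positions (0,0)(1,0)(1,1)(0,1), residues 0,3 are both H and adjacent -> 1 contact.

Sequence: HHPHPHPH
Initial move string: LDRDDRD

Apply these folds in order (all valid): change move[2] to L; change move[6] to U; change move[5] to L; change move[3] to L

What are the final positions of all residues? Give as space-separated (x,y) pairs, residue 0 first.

Answer: (0,0) (-1,0) (-1,-1) (-2,-1) (-3,-1) (-3,-2) (-4,-2) (-4,-1)

Derivation:
Initial moves: LDRDDRD
Fold: move[2]->L => LDLDDRD (positions: [(0, 0), (-1, 0), (-1, -1), (-2, -1), (-2, -2), (-2, -3), (-1, -3), (-1, -4)])
Fold: move[6]->U => LDLDDRU (positions: [(0, 0), (-1, 0), (-1, -1), (-2, -1), (-2, -2), (-2, -3), (-1, -3), (-1, -2)])
Fold: move[5]->L => LDLDDLU (positions: [(0, 0), (-1, 0), (-1, -1), (-2, -1), (-2, -2), (-2, -3), (-3, -3), (-3, -2)])
Fold: move[3]->L => LDLLDLU (positions: [(0, 0), (-1, 0), (-1, -1), (-2, -1), (-3, -1), (-3, -2), (-4, -2), (-4, -1)])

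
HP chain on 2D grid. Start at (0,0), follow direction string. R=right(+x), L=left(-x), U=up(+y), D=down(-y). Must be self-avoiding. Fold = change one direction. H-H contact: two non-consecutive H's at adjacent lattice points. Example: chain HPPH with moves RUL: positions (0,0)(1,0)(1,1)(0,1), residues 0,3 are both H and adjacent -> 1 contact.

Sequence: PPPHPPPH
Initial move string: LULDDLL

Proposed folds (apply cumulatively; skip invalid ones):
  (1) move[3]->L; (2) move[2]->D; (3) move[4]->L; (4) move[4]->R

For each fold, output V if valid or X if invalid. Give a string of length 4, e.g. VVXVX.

Answer: VXVX

Derivation:
Initial: LULDDLL -> [(0, 0), (-1, 0), (-1, 1), (-2, 1), (-2, 0), (-2, -1), (-3, -1), (-4, -1)]
Fold 1: move[3]->L => LULLDLL VALID
Fold 2: move[2]->D => LUDLDLL INVALID (collision), skipped
Fold 3: move[4]->L => LULLLLL VALID
Fold 4: move[4]->R => LULLRLL INVALID (collision), skipped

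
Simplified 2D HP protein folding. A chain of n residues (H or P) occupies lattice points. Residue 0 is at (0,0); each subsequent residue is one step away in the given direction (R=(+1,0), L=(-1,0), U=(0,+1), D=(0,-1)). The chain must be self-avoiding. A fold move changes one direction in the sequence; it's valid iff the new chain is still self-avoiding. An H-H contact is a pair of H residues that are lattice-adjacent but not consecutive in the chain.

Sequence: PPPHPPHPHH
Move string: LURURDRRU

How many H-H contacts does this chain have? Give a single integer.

Answer: 1

Derivation:
Positions: [(0, 0), (-1, 0), (-1, 1), (0, 1), (0, 2), (1, 2), (1, 1), (2, 1), (3, 1), (3, 2)]
H-H contact: residue 3 @(0,1) - residue 6 @(1, 1)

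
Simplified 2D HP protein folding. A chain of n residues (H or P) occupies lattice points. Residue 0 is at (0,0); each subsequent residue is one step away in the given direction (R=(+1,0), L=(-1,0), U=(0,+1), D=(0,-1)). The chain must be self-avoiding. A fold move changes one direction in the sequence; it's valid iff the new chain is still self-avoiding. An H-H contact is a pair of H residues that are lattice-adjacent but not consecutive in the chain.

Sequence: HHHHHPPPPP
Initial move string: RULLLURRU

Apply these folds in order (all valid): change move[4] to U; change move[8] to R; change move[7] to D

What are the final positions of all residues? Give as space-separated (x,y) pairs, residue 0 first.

Initial moves: RULLLURRU
Fold: move[4]->U => RULLUURRU (positions: [(0, 0), (1, 0), (1, 1), (0, 1), (-1, 1), (-1, 2), (-1, 3), (0, 3), (1, 3), (1, 4)])
Fold: move[8]->R => RULLUURRR (positions: [(0, 0), (1, 0), (1, 1), (0, 1), (-1, 1), (-1, 2), (-1, 3), (0, 3), (1, 3), (2, 3)])
Fold: move[7]->D => RULLUURDR (positions: [(0, 0), (1, 0), (1, 1), (0, 1), (-1, 1), (-1, 2), (-1, 3), (0, 3), (0, 2), (1, 2)])

Answer: (0,0) (1,0) (1,1) (0,1) (-1,1) (-1,2) (-1,3) (0,3) (0,2) (1,2)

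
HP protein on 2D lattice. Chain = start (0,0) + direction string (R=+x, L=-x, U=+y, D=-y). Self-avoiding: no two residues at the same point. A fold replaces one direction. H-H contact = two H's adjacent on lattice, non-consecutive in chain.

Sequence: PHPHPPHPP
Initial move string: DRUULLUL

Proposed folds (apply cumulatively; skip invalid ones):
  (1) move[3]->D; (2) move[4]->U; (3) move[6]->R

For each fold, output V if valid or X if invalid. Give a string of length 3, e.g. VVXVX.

Answer: XVX

Derivation:
Initial: DRUULLUL -> [(0, 0), (0, -1), (1, -1), (1, 0), (1, 1), (0, 1), (-1, 1), (-1, 2), (-2, 2)]
Fold 1: move[3]->D => DRUDLLUL INVALID (collision), skipped
Fold 2: move[4]->U => DRUUULUL VALID
Fold 3: move[6]->R => DRUUULRL INVALID (collision), skipped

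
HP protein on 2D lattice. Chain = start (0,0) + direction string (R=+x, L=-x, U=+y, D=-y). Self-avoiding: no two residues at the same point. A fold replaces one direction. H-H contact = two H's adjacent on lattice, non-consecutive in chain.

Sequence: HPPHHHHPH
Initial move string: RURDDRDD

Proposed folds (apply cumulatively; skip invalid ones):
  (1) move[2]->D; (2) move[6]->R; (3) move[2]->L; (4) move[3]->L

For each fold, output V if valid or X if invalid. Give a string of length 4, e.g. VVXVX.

Initial: RURDDRDD -> [(0, 0), (1, 0), (1, 1), (2, 1), (2, 0), (2, -1), (3, -1), (3, -2), (3, -3)]
Fold 1: move[2]->D => RUDDDRDD INVALID (collision), skipped
Fold 2: move[6]->R => RURDDRRD VALID
Fold 3: move[2]->L => RULDDRRD INVALID (collision), skipped
Fold 4: move[3]->L => RURLDRRD INVALID (collision), skipped

Answer: XVXX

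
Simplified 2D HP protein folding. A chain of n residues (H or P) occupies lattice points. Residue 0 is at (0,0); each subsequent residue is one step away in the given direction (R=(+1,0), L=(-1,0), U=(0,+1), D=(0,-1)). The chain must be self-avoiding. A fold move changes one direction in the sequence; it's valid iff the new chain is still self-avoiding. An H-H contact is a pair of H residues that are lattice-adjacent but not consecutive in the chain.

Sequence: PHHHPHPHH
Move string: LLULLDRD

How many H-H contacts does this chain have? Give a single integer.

Positions: [(0, 0), (-1, 0), (-2, 0), (-2, 1), (-3, 1), (-4, 1), (-4, 0), (-3, 0), (-3, -1)]
H-H contact: residue 2 @(-2,0) - residue 7 @(-3, 0)

Answer: 1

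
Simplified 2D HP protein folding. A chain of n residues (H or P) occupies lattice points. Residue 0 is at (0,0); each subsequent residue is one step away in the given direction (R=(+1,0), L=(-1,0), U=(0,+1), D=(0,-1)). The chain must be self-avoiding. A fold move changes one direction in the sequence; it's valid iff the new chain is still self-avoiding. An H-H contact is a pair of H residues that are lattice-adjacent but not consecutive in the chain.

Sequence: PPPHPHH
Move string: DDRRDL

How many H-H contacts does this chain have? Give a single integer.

Answer: 1

Derivation:
Positions: [(0, 0), (0, -1), (0, -2), (1, -2), (2, -2), (2, -3), (1, -3)]
H-H contact: residue 3 @(1,-2) - residue 6 @(1, -3)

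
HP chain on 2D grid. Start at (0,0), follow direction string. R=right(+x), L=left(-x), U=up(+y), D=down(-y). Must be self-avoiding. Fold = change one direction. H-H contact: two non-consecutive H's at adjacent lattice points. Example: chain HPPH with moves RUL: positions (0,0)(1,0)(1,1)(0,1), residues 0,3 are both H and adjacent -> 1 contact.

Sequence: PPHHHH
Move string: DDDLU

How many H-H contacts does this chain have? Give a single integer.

Positions: [(0, 0), (0, -1), (0, -2), (0, -3), (-1, -3), (-1, -2)]
H-H contact: residue 2 @(0,-2) - residue 5 @(-1, -2)

Answer: 1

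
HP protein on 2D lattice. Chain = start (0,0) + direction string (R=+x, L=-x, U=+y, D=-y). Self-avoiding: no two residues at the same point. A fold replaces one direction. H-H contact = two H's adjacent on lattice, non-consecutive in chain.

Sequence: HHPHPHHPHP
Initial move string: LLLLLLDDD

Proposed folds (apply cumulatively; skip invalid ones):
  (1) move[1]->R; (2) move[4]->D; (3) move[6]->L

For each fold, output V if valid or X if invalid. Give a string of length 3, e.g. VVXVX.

Initial: LLLLLLDDD -> [(0, 0), (-1, 0), (-2, 0), (-3, 0), (-4, 0), (-5, 0), (-6, 0), (-6, -1), (-6, -2), (-6, -3)]
Fold 1: move[1]->R => LRLLLLDDD INVALID (collision), skipped
Fold 2: move[4]->D => LLLLDLDDD VALID
Fold 3: move[6]->L => LLLLDLLDD VALID

Answer: XVV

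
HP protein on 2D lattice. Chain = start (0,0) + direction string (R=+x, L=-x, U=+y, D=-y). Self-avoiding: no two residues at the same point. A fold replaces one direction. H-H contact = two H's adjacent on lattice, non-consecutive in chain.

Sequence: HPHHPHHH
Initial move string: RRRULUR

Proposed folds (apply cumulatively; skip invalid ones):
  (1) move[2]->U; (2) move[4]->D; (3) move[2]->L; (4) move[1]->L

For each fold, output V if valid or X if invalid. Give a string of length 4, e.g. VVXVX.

Initial: RRRULUR -> [(0, 0), (1, 0), (2, 0), (3, 0), (3, 1), (2, 1), (2, 2), (3, 2)]
Fold 1: move[2]->U => RRUULUR VALID
Fold 2: move[4]->D => RRUUDUR INVALID (collision), skipped
Fold 3: move[2]->L => RRLULUR INVALID (collision), skipped
Fold 4: move[1]->L => RLUULUR INVALID (collision), skipped

Answer: VXXX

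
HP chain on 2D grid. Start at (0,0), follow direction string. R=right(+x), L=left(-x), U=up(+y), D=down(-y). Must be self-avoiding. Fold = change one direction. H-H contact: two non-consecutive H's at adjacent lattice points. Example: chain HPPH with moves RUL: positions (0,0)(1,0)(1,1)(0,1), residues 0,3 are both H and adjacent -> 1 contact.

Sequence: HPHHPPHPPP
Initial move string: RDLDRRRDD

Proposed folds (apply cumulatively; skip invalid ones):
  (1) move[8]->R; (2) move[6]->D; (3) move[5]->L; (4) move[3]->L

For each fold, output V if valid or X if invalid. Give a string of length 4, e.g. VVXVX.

Answer: VVXX

Derivation:
Initial: RDLDRRRDD -> [(0, 0), (1, 0), (1, -1), (0, -1), (0, -2), (1, -2), (2, -2), (3, -2), (3, -3), (3, -4)]
Fold 1: move[8]->R => RDLDRRRDR VALID
Fold 2: move[6]->D => RDLDRRDDR VALID
Fold 3: move[5]->L => RDLDRLDDR INVALID (collision), skipped
Fold 4: move[3]->L => RDLLRRDDR INVALID (collision), skipped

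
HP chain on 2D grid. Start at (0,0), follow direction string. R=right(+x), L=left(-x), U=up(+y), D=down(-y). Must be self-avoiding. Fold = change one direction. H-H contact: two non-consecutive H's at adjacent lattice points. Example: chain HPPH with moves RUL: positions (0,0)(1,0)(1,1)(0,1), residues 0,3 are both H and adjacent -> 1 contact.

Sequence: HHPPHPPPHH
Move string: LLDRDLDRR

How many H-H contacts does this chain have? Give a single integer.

Positions: [(0, 0), (-1, 0), (-2, 0), (-2, -1), (-1, -1), (-1, -2), (-2, -2), (-2, -3), (-1, -3), (0, -3)]
H-H contact: residue 1 @(-1,0) - residue 4 @(-1, -1)

Answer: 1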